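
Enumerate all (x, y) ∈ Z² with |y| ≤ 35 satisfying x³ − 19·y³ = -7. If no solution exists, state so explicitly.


The equation is x³ - 19y³ = -7. For fixed y, x³ = 19·y³ − 7, so a solution requires the RHS to be a perfect cube.
Strategy: iterate y from -35 to 35, compute RHS = 19·y³ − 7, and check whether it is a (positive or negative) perfect cube.
Check small values of y:
  y = 0: RHS = -7 is not a perfect cube.
  y = 1: RHS = 12 is not a perfect cube.
  y = -1: RHS = -26 is not a perfect cube.
  y = 2: RHS = 145 is not a perfect cube.
  y = -2: RHS = -159 is not a perfect cube.
  y = 3: RHS = 506 is not a perfect cube.
  y = -3: RHS = -520 is not a perfect cube.
Continuing the search up to |y| = 35 finds no solutions either.
No (x, y) in the scanned range satisfies the equation.

No integer solutions with |y| ≤ 35.


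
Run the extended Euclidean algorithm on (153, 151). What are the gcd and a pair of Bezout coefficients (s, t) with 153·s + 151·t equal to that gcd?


Euclidean algorithm on (153, 151) — divide until remainder is 0:
  153 = 1 · 151 + 2
  151 = 75 · 2 + 1
  2 = 2 · 1 + 0
gcd(153, 151) = 1.
Track Bezout coefficients alongside the remainders: start with r₀ = 153 = a·1 + b·0 (s = 1, t = 0) and r₁ = 151 = a·0 + b·1 (s = 0, t = 1); each new remainder r_{k+1} = r_{k-1} − q_k·r_k inherits s_{k+1} = s_{k-1} − q_k·s_k, t_{k+1} = t_{k-1} − q_k·t_k, so r_k = a·s_k + b·t_k at every step:
  q = 1: r = 2, s = 1 − 1·0 = 1, t = 0 − 1·1 = -1  (check: 153·1 + 151·(-1) = 2)
  q = 75: r = 1, s = 0 − 75·1 = -75, t = 1 − 75·(-1) = 76  (check: 153·(-75) + 151·76 = 1)
The row with r = 1 (the gcd) gives the Bezout coefficients s = -75, t = 76.
Result: 153 · (-75) + 151 · (76) = 1.

gcd(153, 151) = 1; s = -75, t = 76 (check: 153·(-75) + 151·76 = 1).


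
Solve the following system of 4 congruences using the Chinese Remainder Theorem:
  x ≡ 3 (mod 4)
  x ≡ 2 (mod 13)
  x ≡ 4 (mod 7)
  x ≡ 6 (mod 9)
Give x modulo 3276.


Product of moduli M = 4 · 13 · 7 · 9 = 3276.
Merge one congruence at a time:
  Start: x ≡ 3 (mod 4).
  Combine with x ≡ 2 (mod 13); new modulus lcm = 52.
    Write x = 3 + 4·t and substitute into x ≡ 2 (mod 13): 4·t ≡ 2 − 3 = -1 (mod 13).
    Reduce coefficients mod 13: 4·t ≡ 12 (mod 13).
    The inverse of 4 mod 13 is 10 (since 4·10 = 40 = 3·13 + 1), so t ≡ 10·12 = 120 ≡ 3 (mod 13).
    Then x = 3 + 4·3 = 15, valid modulo lcm(4, 13) = 52: x ≡ 15 (mod 52).
  Combine with x ≡ 4 (mod 7); new modulus lcm = 364.
    Write x = 15 + 52·t and substitute into x ≡ 4 (mod 7): 52·t ≡ 4 − 15 = -11 (mod 7).
    Reduce coefficients mod 7: 3·t ≡ 3 (mod 7).
    The inverse of 3 mod 7 is 5 (since 3·5 = 15 = 2·7 + 1), so t ≡ 5·3 = 15 ≡ 1 (mod 7).
    Then x = 15 + 52·1 = 67, valid modulo lcm(52, 7) = 364: x ≡ 67 (mod 364).
  Combine with x ≡ 6 (mod 9); new modulus lcm = 3276.
    Write x = 67 + 364·t and substitute into x ≡ 6 (mod 9): 364·t ≡ 6 − 67 = -61 (mod 9).
    Reduce coefficients mod 9: 4·t ≡ 2 (mod 9).
    The inverse of 4 mod 9 is 7 (since 4·7 = 28 = 3·9 + 1), so t ≡ 7·2 = 14 ≡ 5 (mod 9).
    Then x = 67 + 364·5 = 1887, valid modulo lcm(364, 9) = 3276: x ≡ 1887 (mod 3276).
Verify against each original: 1887 mod 4 = 3, 1887 mod 13 = 2, 1887 mod 7 = 4, 1887 mod 9 = 6.

x ≡ 1887 (mod 3276).


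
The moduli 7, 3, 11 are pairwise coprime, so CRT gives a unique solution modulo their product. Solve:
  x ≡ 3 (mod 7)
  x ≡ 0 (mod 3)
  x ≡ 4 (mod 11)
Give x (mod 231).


Moduli 7, 3, 11 are pairwise coprime; by CRT there is a unique solution modulo M = 7 · 3 · 11 = 231.
Solve pairwise, accumulating the modulus:
  Start with x ≡ 3 (mod 7).
  Combine with x ≡ 0 (mod 3): since gcd(7, 3) = 1, we get a unique residue mod 21.
    Write x = 3 + 7·t and substitute into x ≡ 0 (mod 3): 7·t ≡ 0 − 3 = -3 (mod 3).
    Reduce coefficients mod 3: 1·t ≡ 0 (mod 3).
    So t ≡ 0 (mod 3).
    Then x = 3 + 7·0 = 3, valid modulo lcm(7, 3) = 21: x ≡ 3 (mod 21).
  Combine with x ≡ 4 (mod 11): since gcd(21, 11) = 1, we get a unique residue mod 231.
    Write x = 3 + 21·t and substitute into x ≡ 4 (mod 11): 21·t ≡ 4 − 3 = 1 (mod 11).
    Reduce coefficients mod 11: 10·t ≡ 1 (mod 11).
    The inverse of 10 mod 11 is 10 (since 10·10 = 100 = 9·11 + 1), so t ≡ 10·1 = 10 ≡ 10 (mod 11).
    Then x = 3 + 21·10 = 213, valid modulo lcm(21, 11) = 231: x ≡ 213 (mod 231).
Verify: 213 mod 7 = 3 ✓, 213 mod 3 = 0 ✓, 213 mod 11 = 4 ✓.

x ≡ 213 (mod 231).


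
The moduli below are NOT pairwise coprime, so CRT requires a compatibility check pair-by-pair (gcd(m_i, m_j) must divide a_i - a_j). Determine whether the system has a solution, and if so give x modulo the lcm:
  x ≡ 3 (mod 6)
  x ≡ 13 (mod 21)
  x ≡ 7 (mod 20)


Moduli 6, 21, 20 are not pairwise coprime, so CRT works modulo lcm(m_i) when all pairwise compatibility conditions hold.
Pairwise compatibility: gcd(m_i, m_j) must divide a_i - a_j for every pair.
Merge one congruence at a time:
  Start: x ≡ 3 (mod 6).
  Combine with x ≡ 13 (mod 21): gcd(6, 21) = 3, and 13 - 3 = 10 is NOT divisible by 3.
    ⇒ system is inconsistent (no integer solution).

No solution (the system is inconsistent).


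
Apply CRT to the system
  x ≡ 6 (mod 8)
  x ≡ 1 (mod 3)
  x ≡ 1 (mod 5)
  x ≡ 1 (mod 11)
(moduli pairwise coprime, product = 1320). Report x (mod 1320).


Product of moduli M = 8 · 3 · 5 · 11 = 1320.
Merge one congruence at a time:
  Start: x ≡ 6 (mod 8).
  Combine with x ≡ 1 (mod 3); new modulus lcm = 24.
    Write x = 6 + 8·t and substitute into x ≡ 1 (mod 3): 8·t ≡ 1 − 6 = -5 (mod 3).
    Reduce coefficients mod 3: 2·t ≡ 1 (mod 3).
    The inverse of 2 mod 3 is 2 (since 2·2 = 4 = 1·3 + 1), so t ≡ 2·1 = 2 ≡ 2 (mod 3).
    Then x = 6 + 8·2 = 22, valid modulo lcm(8, 3) = 24: x ≡ 22 (mod 24).
  Combine with x ≡ 1 (mod 5); new modulus lcm = 120.
    Write x = 22 + 24·t and substitute into x ≡ 1 (mod 5): 24·t ≡ 1 − 22 = -21 (mod 5).
    Reduce coefficients mod 5: 4·t ≡ 4 (mod 5).
    The inverse of 4 mod 5 is 4 (since 4·4 = 16 = 3·5 + 1), so t ≡ 4·4 = 16 ≡ 1 (mod 5).
    Then x = 22 + 24·1 = 46, valid modulo lcm(24, 5) = 120: x ≡ 46 (mod 120).
  Combine with x ≡ 1 (mod 11); new modulus lcm = 1320.
    Write x = 46 + 120·t and substitute into x ≡ 1 (mod 11): 120·t ≡ 1 − 46 = -45 (mod 11).
    Reduce coefficients mod 11: 10·t ≡ 10 (mod 11).
    The inverse of 10 mod 11 is 10 (since 10·10 = 100 = 9·11 + 1), so t ≡ 10·10 = 100 ≡ 1 (mod 11).
    Then x = 46 + 120·1 = 166, valid modulo lcm(120, 11) = 1320: x ≡ 166 (mod 1320).
Verify against each original: 166 mod 8 = 6, 166 mod 3 = 1, 166 mod 5 = 1, 166 mod 11 = 1.

x ≡ 166 (mod 1320).


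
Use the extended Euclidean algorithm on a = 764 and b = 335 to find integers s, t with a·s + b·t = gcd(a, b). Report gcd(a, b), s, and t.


Euclidean algorithm on (764, 335) — divide until remainder is 0:
  764 = 2 · 335 + 94
  335 = 3 · 94 + 53
  94 = 1 · 53 + 41
  53 = 1 · 41 + 12
  41 = 3 · 12 + 5
  12 = 2 · 5 + 2
  5 = 2 · 2 + 1
  2 = 2 · 1 + 0
gcd(764, 335) = 1.
Track Bezout coefficients alongside the remainders: start with r₀ = 764 = a·1 + b·0 (s = 1, t = 0) and r₁ = 335 = a·0 + b·1 (s = 0, t = 1); each new remainder r_{k+1} = r_{k-1} − q_k·r_k inherits s_{k+1} = s_{k-1} − q_k·s_k, t_{k+1} = t_{k-1} − q_k·t_k, so r_k = a·s_k + b·t_k at every step:
  q = 2: r = 94, s = 1 − 2·0 = 1, t = 0 − 2·1 = -2  (check: 764·1 + 335·(-2) = 94)
  q = 3: r = 53, s = 0 − 3·1 = -3, t = 1 − 3·(-2) = 7  (check: 764·(-3) + 335·7 = 53)
  q = 1: r = 41, s = 1 − 1·(-3) = 4, t = -2 − 1·7 = -9  (check: 764·4 + 335·(-9) = 41)
  q = 1: r = 12, s = -3 − 1·4 = -7, t = 7 − 1·(-9) = 16  (check: 764·(-7) + 335·16 = 12)
  q = 3: r = 5, s = 4 − 3·(-7) = 25, t = -9 − 3·16 = -57  (check: 764·25 + 335·(-57) = 5)
  q = 2: r = 2, s = -7 − 2·25 = -57, t = 16 − 2·(-57) = 130  (check: 764·(-57) + 335·130 = 2)
  q = 2: r = 1, s = 25 − 2·(-57) = 139, t = -57 − 2·130 = -317  (check: 764·139 + 335·(-317) = 1)
The row with r = 1 (the gcd) gives the Bezout coefficients s = 139, t = -317.
Result: 764 · (139) + 335 · (-317) = 1.

gcd(764, 335) = 1; s = 139, t = -317 (check: 764·139 + 335·(-317) = 1).


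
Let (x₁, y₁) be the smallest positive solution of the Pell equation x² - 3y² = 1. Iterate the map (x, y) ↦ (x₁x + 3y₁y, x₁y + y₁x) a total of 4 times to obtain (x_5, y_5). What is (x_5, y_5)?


Step 1: Find the fundamental solution (x₁, y₁) of x² - 3y² = 1.
  Expand √3 as a continued fraction. a₀ = ⌊√3⌋ = 1; iterate m_{k+1} = d_k·a_k − m_k, d_{k+1} = (3 − m_{k+1}²)/d_k, a_{k+1} = ⌊(a₀ + m_{k+1})/d_{k+1}⌋ (starting m₀ = 0, d₀ = 1), with convergents p_k = a_k·p_{k-1} + p_{k-2}, q_k = a_k·q_{k-1} + q_{k-2} (p₋₁ = 1, q₋₁ = 0):
  k = 0: a₀ = 1; p₀/q₀ = 1/1; p₀² − 3·q₀² = 1 − 3 = -2.
  k = 1: m = 1, d = 2, a = ⌊(1 + 1)/2⌋ = 1; p/q = (1·1 + 1)/(1·1 + 0) = 2/1; p² − 3·q² = 4 − 3 = 1.
  The first convergent with p² − 3·q² = 1 gives the fundamental solution (x₁, y₁) = (2, 1).
Step 2: Apply the recurrence (x_{n+1}, y_{n+1}) = (x₁x_n + 3y₁y_n, x₁y_n + y₁x_n) repeatedly.
  From (x_1, y_1) = (2, 1): x_2 = 2·2 + 3·1·1 = 7; y_2 = 2·1 + 1·2 = 4.
  From (x_2, y_2) = (7, 4): x_3 = 2·7 + 3·1·4 = 26; y_3 = 2·4 + 1·7 = 15.
  From (x_3, y_3) = (26, 15): x_4 = 2·26 + 3·1·15 = 97; y_4 = 2·15 + 1·26 = 56.
  From (x_4, y_4) = (97, 56): x_5 = 2·97 + 3·1·56 = 362; y_5 = 2·56 + 1·97 = 209.
Step 3: Verify x_5² - 3·y_5² = 131044 - 131043 = 1 (should be 1). ✓

(x_1, y_1) = (2, 1); (x_5, y_5) = (362, 209).


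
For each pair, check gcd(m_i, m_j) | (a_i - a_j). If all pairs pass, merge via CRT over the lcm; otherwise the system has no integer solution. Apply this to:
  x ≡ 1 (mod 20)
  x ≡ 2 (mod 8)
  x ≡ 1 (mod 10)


Moduli 20, 8, 10 are not pairwise coprime, so CRT works modulo lcm(m_i) when all pairwise compatibility conditions hold.
Pairwise compatibility: gcd(m_i, m_j) must divide a_i - a_j for every pair.
Merge one congruence at a time:
  Start: x ≡ 1 (mod 20).
  Combine with x ≡ 2 (mod 8): gcd(20, 8) = 4, and 2 - 1 = 1 is NOT divisible by 4.
    ⇒ system is inconsistent (no integer solution).

No solution (the system is inconsistent).


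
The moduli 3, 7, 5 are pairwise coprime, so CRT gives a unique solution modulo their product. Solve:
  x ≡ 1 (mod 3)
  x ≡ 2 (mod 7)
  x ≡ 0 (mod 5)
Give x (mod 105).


Moduli 3, 7, 5 are pairwise coprime; by CRT there is a unique solution modulo M = 3 · 7 · 5 = 105.
Solve pairwise, accumulating the modulus:
  Start with x ≡ 1 (mod 3).
  Combine with x ≡ 2 (mod 7): since gcd(3, 7) = 1, we get a unique residue mod 21.
    Write x = 1 + 3·t and substitute into x ≡ 2 (mod 7): 3·t ≡ 2 − 1 = 1 (mod 7).
    The inverse of 3 mod 7 is 5 (since 3·5 = 15 = 2·7 + 1), so t ≡ 5·1 = 5 ≡ 5 (mod 7).
    Then x = 1 + 3·5 = 16, valid modulo lcm(3, 7) = 21: x ≡ 16 (mod 21).
  Combine with x ≡ 0 (mod 5): since gcd(21, 5) = 1, we get a unique residue mod 105.
    Write x = 16 + 21·t and substitute into x ≡ 0 (mod 5): 21·t ≡ 0 − 16 = -16 (mod 5).
    Reduce coefficients mod 5: 1·t ≡ 4 (mod 5).
    So t ≡ 4 (mod 5).
    Then x = 16 + 21·4 = 100, valid modulo lcm(21, 5) = 105: x ≡ 100 (mod 105).
Verify: 100 mod 3 = 1 ✓, 100 mod 7 = 2 ✓, 100 mod 5 = 0 ✓.

x ≡ 100 (mod 105).


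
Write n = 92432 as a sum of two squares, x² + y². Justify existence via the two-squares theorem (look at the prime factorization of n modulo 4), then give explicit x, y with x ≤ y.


Step 1: Factor n = 92432 = 2^4 · 53 · 109.
Step 2: Check the mod-4 condition on each prime factor: 2 = 2 (special); 53 ≡ 1 (mod 4), exponent 1; 109 ≡ 1 (mod 4), exponent 1.
All primes ≡ 3 (mod 4) appear to even exponent (or don't appear), so by the two-squares theorem n IS expressible as a sum of two squares.
Step 3: Build a representation. Group n = k² · m with k = 4 and m = 53 · 109 = 5777 (a product of primes ≡ 1 (mod 4)); a representation of m scales to one of n via (k·x)² + (k·y)² = k²(x² + y²). Each prime p ≡ 1 (mod 4) is itself a sum of two squares; find a² by testing p − a² for a perfect square:
  53: 53 − 1² = 52, 53 − 2² = 49 = 7² ⇒ 53 = 2² + 7².
  109: 109 − 1² = 108, 109 − 2² = 105, 109 − 3² = 100 = 10² ⇒ 109 = 3² + 10².
  Combine using the Brahmagupta–Fibonacci identity (a² + b²)(c² + d²) = (ac − bd)² + (ad + bc)² = (ac + bd)² + (ad − bc)²:
  53 · 109 = 5777: from (2² + 7²)(3² + 10²), take (2·3 − 7·10, 2·10 + 7·3) = (6 − 70, 20 + 21) = (-64, 41); dropping signs (only squares matter) gives (64, 41); check 64² + 41² = 4096 + 1681 = 5777 ✓.
  Scale by k = 4: (4·64, 4·41) = (256, 164).
Step 4: Order so x ≤ y and verify: 164² + 256² = 26896 + 65536 = 92432 = n. ✓

n = 92432 = 164² + 256² (one valid representation with x ≤ y).


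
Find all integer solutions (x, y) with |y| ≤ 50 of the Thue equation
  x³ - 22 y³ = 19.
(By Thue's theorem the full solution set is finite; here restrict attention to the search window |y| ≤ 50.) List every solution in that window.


The equation is x³ - 22y³ = 19. For fixed y, x³ = 22·y³ + 19, so a solution requires the RHS to be a perfect cube.
Strategy: iterate y from -50 to 50, compute RHS = 22·y³ + 19, and check whether it is a (positive or negative) perfect cube.
Check small values of y:
  y = 0: RHS = 19 is not a perfect cube.
  y = 1: RHS = 41 is not a perfect cube.
  y = -1: RHS = -3 is not a perfect cube.
  y = 2: RHS = 195 is not a perfect cube.
  y = -2: RHS = -157 is not a perfect cube.
  y = 3: RHS = 613 is not a perfect cube.
  y = -3: RHS = -575 is not a perfect cube.
Continuing the search up to |y| = 50 finds no solutions either.
No (x, y) in the scanned range satisfies the equation.

No integer solutions with |y| ≤ 50.


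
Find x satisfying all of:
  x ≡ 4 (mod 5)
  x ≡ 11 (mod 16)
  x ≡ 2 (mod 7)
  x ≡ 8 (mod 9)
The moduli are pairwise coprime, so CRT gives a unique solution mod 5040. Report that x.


Product of moduli M = 5 · 16 · 7 · 9 = 5040.
Merge one congruence at a time:
  Start: x ≡ 4 (mod 5).
  Combine with x ≡ 11 (mod 16); new modulus lcm = 80.
    Write x = 4 + 5·t and substitute into x ≡ 11 (mod 16): 5·t ≡ 11 − 4 = 7 (mod 16).
    The inverse of 5 mod 16 is 13 (since 5·13 = 65 = 4·16 + 1), so t ≡ 13·7 = 91 ≡ 11 (mod 16).
    Then x = 4 + 5·11 = 59, valid modulo lcm(5, 16) = 80: x ≡ 59 (mod 80).
  Combine with x ≡ 2 (mod 7); new modulus lcm = 560.
    Write x = 59 + 80·t and substitute into x ≡ 2 (mod 7): 80·t ≡ 2 − 59 = -57 (mod 7).
    Reduce coefficients mod 7: 3·t ≡ 6 (mod 7).
    The inverse of 3 mod 7 is 5 (since 3·5 = 15 = 2·7 + 1), so t ≡ 5·6 = 30 ≡ 2 (mod 7).
    Then x = 59 + 80·2 = 219, valid modulo lcm(80, 7) = 560: x ≡ 219 (mod 560).
  Combine with x ≡ 8 (mod 9); new modulus lcm = 5040.
    Write x = 219 + 560·t and substitute into x ≡ 8 (mod 9): 560·t ≡ 8 − 219 = -211 (mod 9).
    Reduce coefficients mod 9: 2·t ≡ 5 (mod 9).
    The inverse of 2 mod 9 is 5 (since 2·5 = 10 = 1·9 + 1), so t ≡ 5·5 = 25 ≡ 7 (mod 9).
    Then x = 219 + 560·7 = 4139, valid modulo lcm(560, 9) = 5040: x ≡ 4139 (mod 5040).
Verify against each original: 4139 mod 5 = 4, 4139 mod 16 = 11, 4139 mod 7 = 2, 4139 mod 9 = 8.

x ≡ 4139 (mod 5040).


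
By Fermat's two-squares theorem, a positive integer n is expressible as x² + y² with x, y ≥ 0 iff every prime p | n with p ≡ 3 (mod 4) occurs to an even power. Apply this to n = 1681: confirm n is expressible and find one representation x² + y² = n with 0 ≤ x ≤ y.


Step 1: Factor n = 1681 = 41^2.
Step 2: Check the mod-4 condition on each prime factor: 41 ≡ 1 (mod 4), exponent 2.
All primes ≡ 3 (mod 4) appear to even exponent (or don't appear), so by the two-squares theorem n IS expressible as a sum of two squares.
Step 3: Build a representation. Here n = 41 · 41 is a product of primes ≡ 1 (mod 4). Each prime p ≡ 1 (mod 4) is itself a sum of two squares; find a² by testing p − a² for a perfect square:
  41: 41 − 1² = 40, 41 − 2² = 37, 41 − 3² = 32, 41 − 4² = 25 = 5² ⇒ 41 = 4² + 5².
  Combine using the Brahmagupta–Fibonacci identity (a² + b²)(c² + d²) = (ac − bd)² + (ad + bc)² = (ac + bd)² + (ad − bc)²:
  41 · 41 = 1681: from (4² + 5²)(4² + 5²), take (4·4 − 5·5, 4·5 + 5·4) = (16 − 25, 20 + 20) = (-9, 40); dropping signs (only squares matter) gives (9, 40); check 9² + 40² = 81 + 1600 = 1681 ✓.
Step 4: Order so x ≤ y and verify: 9² + 40² = 81 + 1600 = 1681 = n. ✓

n = 1681 = 9² + 40² (one valid representation with x ≤ y).


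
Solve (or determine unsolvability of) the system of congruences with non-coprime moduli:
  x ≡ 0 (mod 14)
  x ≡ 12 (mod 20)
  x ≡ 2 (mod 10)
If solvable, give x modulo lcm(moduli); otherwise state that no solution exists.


Moduli 14, 20, 10 are not pairwise coprime, so CRT works modulo lcm(m_i) when all pairwise compatibility conditions hold.
Pairwise compatibility: gcd(m_i, m_j) must divide a_i - a_j for every pair.
Merge one congruence at a time:
  Start: x ≡ 0 (mod 14).
  Combine with x ≡ 12 (mod 20): gcd(14, 20) = 2; 12 - 0 = 12, which IS divisible by 2, so compatible.
    Write x = 0 + 14·t and substitute into x ≡ 12 (mod 20): 14·t ≡ 12 − 0 = 12 (mod 20).
    Divide the congruence (and modulus) by g = 2: 7·t ≡ 6 (mod 10).
    The inverse of 7 mod 10 is 3 (since 7·3 = 21 = 2·10 + 1), so t ≡ 3·6 = 18 ≡ 8 (mod 10).
    Then x = 0 + 14·8 = 112, valid modulo lcm(14, 20) = 140: x ≡ 112 (mod 140).
  Combine with x ≡ 2 (mod 10): gcd(140, 10) = 10; 2 - 112 = -110, which IS divisible by 10, so compatible.
    Write x = 112 + 140·t and substitute into x ≡ 2 (mod 10): 140·t ≡ 2 − 112 = -110 (mod 10).
    Divide the congruence (and modulus) by g = 10: 14·t ≡ -11 (mod 1).
    Modulo 1 every t works; take t = 0.
    Then x = 112 + 140·0 = 112, valid modulo lcm(140, 10) = 140: x ≡ 112 (mod 140).
Verify: 112 mod 14 = 0, 112 mod 20 = 12, 112 mod 10 = 2.

x ≡ 112 (mod 140).


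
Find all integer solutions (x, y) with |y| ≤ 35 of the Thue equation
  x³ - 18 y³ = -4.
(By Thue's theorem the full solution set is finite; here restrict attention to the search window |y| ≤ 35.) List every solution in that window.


The equation is x³ - 18y³ = -4. For fixed y, x³ = 18·y³ − 4, so a solution requires the RHS to be a perfect cube.
Strategy: iterate y from -35 to 35, compute RHS = 18·y³ − 4, and check whether it is a (positive or negative) perfect cube.
Check small values of y:
  y = 0: RHS = -4 is not a perfect cube.
  y = 1: RHS = 14 is not a perfect cube.
  y = -1: RHS = -22 is not a perfect cube.
  y = 2: RHS = 140 is not a perfect cube.
  y = -2: RHS = -148 is not a perfect cube.
  y = 3: RHS = 482 is not a perfect cube.
  y = -3: RHS = -490 is not a perfect cube.
Continuing the search up to |y| = 35 finds no solutions either.
No (x, y) in the scanned range satisfies the equation.

No integer solutions with |y| ≤ 35.


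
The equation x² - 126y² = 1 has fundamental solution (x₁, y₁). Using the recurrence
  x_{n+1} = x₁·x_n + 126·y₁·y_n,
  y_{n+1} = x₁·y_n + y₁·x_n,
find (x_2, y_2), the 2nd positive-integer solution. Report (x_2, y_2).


Step 1: Find the fundamental solution (x₁, y₁) of x² - 126y² = 1.
  Expand √126 as a continued fraction. a₀ = ⌊√126⌋ = 11; iterate m_{k+1} = d_k·a_k − m_k, d_{k+1} = (126 − m_{k+1}²)/d_k, a_{k+1} = ⌊(a₀ + m_{k+1})/d_{k+1}⌋ (starting m₀ = 0, d₀ = 1), with convergents p_k = a_k·p_{k-1} + p_{k-2}, q_k = a_k·q_{k-1} + q_{k-2} (p₋₁ = 1, q₋₁ = 0):
  k = 0: a₀ = 11; p₀/q₀ = 11/1; p₀² − 126·q₀² = 121 − 126 = -5.
  k = 1: m = 11, d = 5, a = ⌊(11 + 11)/5⌋ = 4; p/q = (4·11 + 1)/(4·1 + 0) = 45/4; p² − 126·q² = 2025 − 2016 = 9.
  k = 2: m = 9, d = 9, a = ⌊(11 + 9)/9⌋ = 2; p/q = (2·45 + 11)/(2·4 + 1) = 101/9; p² − 126·q² = 10201 − 10206 = -5.
  k = 3: m = 9, d = 5, a = ⌊(11 + 9)/5⌋ = 4; p/q = (4·101 + 45)/(4·9 + 4) = 449/40; p² − 126·q² = 201601 − 201600 = 1.
  The first convergent with p² − 126·q² = 1 gives the fundamental solution (x₁, y₁) = (449, 40).
Step 2: Apply the recurrence (x_{n+1}, y_{n+1}) = (x₁x_n + 126y₁y_n, x₁y_n + y₁x_n) repeatedly.
  From (x_1, y_1) = (449, 40): x_2 = 449·449 + 126·40·40 = 403201; y_2 = 449·40 + 40·449 = 35920.
Step 3: Verify x_2² - 126·y_2² = 162571046401 - 162571046400 = 1 (should be 1). ✓

(x_1, y_1) = (449, 40); (x_2, y_2) = (403201, 35920).


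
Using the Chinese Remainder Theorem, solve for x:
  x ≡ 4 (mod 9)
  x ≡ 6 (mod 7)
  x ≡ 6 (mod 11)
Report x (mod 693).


Moduli 9, 7, 11 are pairwise coprime; by CRT there is a unique solution modulo M = 9 · 7 · 11 = 693.
Solve pairwise, accumulating the modulus:
  Start with x ≡ 4 (mod 9).
  Combine with x ≡ 6 (mod 7): since gcd(9, 7) = 1, we get a unique residue mod 63.
    Write x = 4 + 9·t and substitute into x ≡ 6 (mod 7): 9·t ≡ 6 − 4 = 2 (mod 7).
    Reduce coefficients mod 7: 2·t ≡ 2 (mod 7).
    The inverse of 2 mod 7 is 4 (since 2·4 = 8 = 1·7 + 1), so t ≡ 4·2 = 8 ≡ 1 (mod 7).
    Then x = 4 + 9·1 = 13, valid modulo lcm(9, 7) = 63: x ≡ 13 (mod 63).
  Combine with x ≡ 6 (mod 11): since gcd(63, 11) = 1, we get a unique residue mod 693.
    Write x = 13 + 63·t and substitute into x ≡ 6 (mod 11): 63·t ≡ 6 − 13 = -7 (mod 11).
    Reduce coefficients mod 11: 8·t ≡ 4 (mod 11).
    The inverse of 8 mod 11 is 7 (since 8·7 = 56 = 5·11 + 1), so t ≡ 7·4 = 28 ≡ 6 (mod 11).
    Then x = 13 + 63·6 = 391, valid modulo lcm(63, 11) = 693: x ≡ 391 (mod 693).
Verify: 391 mod 9 = 4 ✓, 391 mod 7 = 6 ✓, 391 mod 11 = 6 ✓.

x ≡ 391 (mod 693).


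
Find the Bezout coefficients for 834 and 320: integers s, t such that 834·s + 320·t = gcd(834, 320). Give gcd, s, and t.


Euclidean algorithm on (834, 320) — divide until remainder is 0:
  834 = 2 · 320 + 194
  320 = 1 · 194 + 126
  194 = 1 · 126 + 68
  126 = 1 · 68 + 58
  68 = 1 · 58 + 10
  58 = 5 · 10 + 8
  10 = 1 · 8 + 2
  8 = 4 · 2 + 0
gcd(834, 320) = 2.
Track Bezout coefficients alongside the remainders: start with r₀ = 834 = a·1 + b·0 (s = 1, t = 0) and r₁ = 320 = a·0 + b·1 (s = 0, t = 1); each new remainder r_{k+1} = r_{k-1} − q_k·r_k inherits s_{k+1} = s_{k-1} − q_k·s_k, t_{k+1} = t_{k-1} − q_k·t_k, so r_k = a·s_k + b·t_k at every step:
  q = 2: r = 194, s = 1 − 2·0 = 1, t = 0 − 2·1 = -2  (check: 834·1 + 320·(-2) = 194)
  q = 1: r = 126, s = 0 − 1·1 = -1, t = 1 − 1·(-2) = 3  (check: 834·(-1) + 320·3 = 126)
  q = 1: r = 68, s = 1 − 1·(-1) = 2, t = -2 − 1·3 = -5  (check: 834·2 + 320·(-5) = 68)
  q = 1: r = 58, s = -1 − 1·2 = -3, t = 3 − 1·(-5) = 8  (check: 834·(-3) + 320·8 = 58)
  q = 1: r = 10, s = 2 − 1·(-3) = 5, t = -5 − 1·8 = -13  (check: 834·5 + 320·(-13) = 10)
  q = 5: r = 8, s = -3 − 5·5 = -28, t = 8 − 5·(-13) = 73  (check: 834·(-28) + 320·73 = 8)
  q = 1: r = 2, s = 5 − 1·(-28) = 33, t = -13 − 1·73 = -86  (check: 834·33 + 320·(-86) = 2)
The row with r = 2 (the gcd) gives the Bezout coefficients s = 33, t = -86.
Result: 834 · (33) + 320 · (-86) = 2.

gcd(834, 320) = 2; s = 33, t = -86 (check: 834·33 + 320·(-86) = 2).


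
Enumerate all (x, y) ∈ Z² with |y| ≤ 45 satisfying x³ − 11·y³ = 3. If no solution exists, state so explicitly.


The equation is x³ - 11y³ = 3. For fixed y, x³ = 11·y³ + 3, so a solution requires the RHS to be a perfect cube.
Strategy: iterate y from -45 to 45, compute RHS = 11·y³ + 3, and check whether it is a (positive or negative) perfect cube.
Check small values of y:
  y = 0: RHS = 3 is not a perfect cube.
  y = 1: RHS = 14 is not a perfect cube.
  y = -1: RHS = -8 = (-2)³ ⇒ x = -2 works.
  y = 2: RHS = 91 is not a perfect cube.
  y = -2: RHS = -85 is not a perfect cube.
  y = 3: RHS = 300 is not a perfect cube.
  y = -3: RHS = -294 is not a perfect cube.
Continuing the search up to |y| = 45 finds no further solutions beyond those listed.
Collected solutions: (-2, -1).

Solutions (with |y| ≤ 45): (-2, -1).


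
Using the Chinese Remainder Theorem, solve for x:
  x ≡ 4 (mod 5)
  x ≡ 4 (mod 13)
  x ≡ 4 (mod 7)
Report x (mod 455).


Moduli 5, 13, 7 are pairwise coprime; by CRT there is a unique solution modulo M = 5 · 13 · 7 = 455.
Solve pairwise, accumulating the modulus:
  Start with x ≡ 4 (mod 5).
  Combine with x ≡ 4 (mod 13): since gcd(5, 13) = 1, we get a unique residue mod 65.
    Write x = 4 + 5·t and substitute into x ≡ 4 (mod 13): 5·t ≡ 4 − 4 = 0 (mod 13).
    The inverse of 5 mod 13 is 8 (since 5·8 = 40 = 3·13 + 1), so t ≡ 8·0 = 0 ≡ 0 (mod 13).
    Then x = 4 + 5·0 = 4, valid modulo lcm(5, 13) = 65: x ≡ 4 (mod 65).
  Combine with x ≡ 4 (mod 7): since gcd(65, 7) = 1, we get a unique residue mod 455.
    Write x = 4 + 65·t and substitute into x ≡ 4 (mod 7): 65·t ≡ 4 − 4 = 0 (mod 7).
    Reduce coefficients mod 7: 2·t ≡ 0 (mod 7).
    The inverse of 2 mod 7 is 4 (since 2·4 = 8 = 1·7 + 1), so t ≡ 4·0 = 0 ≡ 0 (mod 7).
    Then x = 4 + 65·0 = 4, valid modulo lcm(65, 7) = 455: x ≡ 4 (mod 455).
Verify: 4 mod 5 = 4 ✓, 4 mod 13 = 4 ✓, 4 mod 7 = 4 ✓.

x ≡ 4 (mod 455).


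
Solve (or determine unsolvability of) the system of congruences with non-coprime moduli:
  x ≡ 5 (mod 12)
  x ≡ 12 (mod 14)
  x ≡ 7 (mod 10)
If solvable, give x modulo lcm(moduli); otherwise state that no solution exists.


Moduli 12, 14, 10 are not pairwise coprime, so CRT works modulo lcm(m_i) when all pairwise compatibility conditions hold.
Pairwise compatibility: gcd(m_i, m_j) must divide a_i - a_j for every pair.
Merge one congruence at a time:
  Start: x ≡ 5 (mod 12).
  Combine with x ≡ 12 (mod 14): gcd(12, 14) = 2, and 12 - 5 = 7 is NOT divisible by 2.
    ⇒ system is inconsistent (no integer solution).

No solution (the system is inconsistent).


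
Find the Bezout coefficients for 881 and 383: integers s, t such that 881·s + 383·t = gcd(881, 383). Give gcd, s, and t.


Euclidean algorithm on (881, 383) — divide until remainder is 0:
  881 = 2 · 383 + 115
  383 = 3 · 115 + 38
  115 = 3 · 38 + 1
  38 = 38 · 1 + 0
gcd(881, 383) = 1.
Track Bezout coefficients alongside the remainders: start with r₀ = 881 = a·1 + b·0 (s = 1, t = 0) and r₁ = 383 = a·0 + b·1 (s = 0, t = 1); each new remainder r_{k+1} = r_{k-1} − q_k·r_k inherits s_{k+1} = s_{k-1} − q_k·s_k, t_{k+1} = t_{k-1} − q_k·t_k, so r_k = a·s_k + b·t_k at every step:
  q = 2: r = 115, s = 1 − 2·0 = 1, t = 0 − 2·1 = -2  (check: 881·1 + 383·(-2) = 115)
  q = 3: r = 38, s = 0 − 3·1 = -3, t = 1 − 3·(-2) = 7  (check: 881·(-3) + 383·7 = 38)
  q = 3: r = 1, s = 1 − 3·(-3) = 10, t = -2 − 3·7 = -23  (check: 881·10 + 383·(-23) = 1)
The row with r = 1 (the gcd) gives the Bezout coefficients s = 10, t = -23.
Result: 881 · (10) + 383 · (-23) = 1.

gcd(881, 383) = 1; s = 10, t = -23 (check: 881·10 + 383·(-23) = 1).


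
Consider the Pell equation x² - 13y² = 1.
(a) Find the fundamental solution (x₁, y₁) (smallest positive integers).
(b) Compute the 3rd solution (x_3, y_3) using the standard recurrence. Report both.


Step 1: Find the fundamental solution (x₁, y₁) of x² - 13y² = 1.
  Expand √13 as a continued fraction. a₀ = ⌊√13⌋ = 3; iterate m_{k+1} = d_k·a_k − m_k, d_{k+1} = (13 − m_{k+1}²)/d_k, a_{k+1} = ⌊(a₀ + m_{k+1})/d_{k+1}⌋ (starting m₀ = 0, d₀ = 1), with convergents p_k = a_k·p_{k-1} + p_{k-2}, q_k = a_k·q_{k-1} + q_{k-2} (p₋₁ = 1, q₋₁ = 0):
  k = 0: a₀ = 3; p₀/q₀ = 3/1; p₀² − 13·q₀² = 9 − 13 = -4.
  k = 1: m = 3, d = 4, a = ⌊(3 + 3)/4⌋ = 1; p/q = (1·3 + 1)/(1·1 + 0) = 4/1; p² − 13·q² = 16 − 13 = 3.
  k = 2: m = 1, d = 3, a = ⌊(3 + 1)/3⌋ = 1; p/q = (1·4 + 3)/(1·1 + 1) = 7/2; p² − 13·q² = 49 − 52 = -3.
  k = 3: m = 2, d = 3, a = ⌊(3 + 2)/3⌋ = 1; p/q = (1·7 + 4)/(1·2 + 1) = 11/3; p² − 13·q² = 121 − 117 = 4.
  k = 4: m = 1, d = 4, a = ⌊(3 + 1)/4⌋ = 1; p/q = (1·11 + 7)/(1·3 + 2) = 18/5; p² − 13·q² = 324 − 325 = -1.
  k = 5: m = 3, d = 1, a = ⌊(3 + 3)/1⌋ = 6; p/q = (6·18 + 11)/(6·5 + 3) = 119/33; p² − 13·q² = 14161 − 14157 = 4.
  k = 6: m = 3, d = 4, a = ⌊(3 + 3)/4⌋ = 1; p/q = (1·119 + 18)/(1·33 + 5) = 137/38; p² − 13·q² = 18769 − 18772 = -3.
  k = 7: m = 1, d = 3, a = ⌊(3 + 1)/3⌋ = 1; p/q = (1·137 + 119)/(1·38 + 33) = 256/71; p² − 13·q² = 65536 − 65533 = 3.
  k = 8: m = 2, d = 3, a = ⌊(3 + 2)/3⌋ = 1; p/q = (1·256 + 137)/(1·71 + 38) = 393/109; p² − 13·q² = 154449 − 154453 = -4.
  k = 9: m = 1, d = 4, a = ⌊(3 + 1)/4⌋ = 1; p/q = (1·393 + 256)/(1·109 + 71) = 649/180; p² − 13·q² = 421201 − 421200 = 1.
  The first convergent with p² − 13·q² = 1 gives the fundamental solution (x₁, y₁) = (649, 180).
Step 2: Apply the recurrence (x_{n+1}, y_{n+1}) = (x₁x_n + 13y₁y_n, x₁y_n + y₁x_n) repeatedly.
  From (x_1, y_1) = (649, 180): x_2 = 649·649 + 13·180·180 = 842401; y_2 = 649·180 + 180·649 = 233640.
  From (x_2, y_2) = (842401, 233640): x_3 = 649·842401 + 13·180·233640 = 1093435849; y_3 = 649·233640 + 180·842401 = 303264540.
Step 3: Verify x_3² - 13·y_3² = 1195601955878350801 - 1195601955878350800 = 1 (should be 1). ✓

(x_1, y_1) = (649, 180); (x_3, y_3) = (1093435849, 303264540).


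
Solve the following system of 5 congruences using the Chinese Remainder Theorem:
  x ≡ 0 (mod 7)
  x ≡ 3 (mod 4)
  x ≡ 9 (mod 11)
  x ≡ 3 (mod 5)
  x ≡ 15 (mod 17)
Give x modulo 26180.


Product of moduli M = 7 · 4 · 11 · 5 · 17 = 26180.
Merge one congruence at a time:
  Start: x ≡ 0 (mod 7).
  Combine with x ≡ 3 (mod 4); new modulus lcm = 28.
    Write x = 0 + 7·t and substitute into x ≡ 3 (mod 4): 7·t ≡ 3 − 0 = 3 (mod 4).
    Reduce coefficients mod 4: 3·t ≡ 3 (mod 4).
    The inverse of 3 mod 4 is 3 (since 3·3 = 9 = 2·4 + 1), so t ≡ 3·3 = 9 ≡ 1 (mod 4).
    Then x = 0 + 7·1 = 7, valid modulo lcm(7, 4) = 28: x ≡ 7 (mod 28).
  Combine with x ≡ 9 (mod 11); new modulus lcm = 308.
    Write x = 7 + 28·t and substitute into x ≡ 9 (mod 11): 28·t ≡ 9 − 7 = 2 (mod 11).
    Reduce coefficients mod 11: 6·t ≡ 2 (mod 11).
    The inverse of 6 mod 11 is 2 (since 6·2 = 12 = 1·11 + 1), so t ≡ 2·2 = 4 ≡ 4 (mod 11).
    Then x = 7 + 28·4 = 119, valid modulo lcm(28, 11) = 308: x ≡ 119 (mod 308).
  Combine with x ≡ 3 (mod 5); new modulus lcm = 1540.
    Write x = 119 + 308·t and substitute into x ≡ 3 (mod 5): 308·t ≡ 3 − 119 = -116 (mod 5).
    Reduce coefficients mod 5: 3·t ≡ 4 (mod 5).
    The inverse of 3 mod 5 is 2 (since 3·2 = 6 = 1·5 + 1), so t ≡ 2·4 = 8 ≡ 3 (mod 5).
    Then x = 119 + 308·3 = 1043, valid modulo lcm(308, 5) = 1540: x ≡ 1043 (mod 1540).
  Combine with x ≡ 15 (mod 17); new modulus lcm = 26180.
    Write x = 1043 + 1540·t and substitute into x ≡ 15 (mod 17): 1540·t ≡ 15 − 1043 = -1028 (mod 17).
    Reduce coefficients mod 17: 10·t ≡ 9 (mod 17).
    The inverse of 10 mod 17 is 12 (since 10·12 = 120 = 7·17 + 1), so t ≡ 12·9 = 108 ≡ 6 (mod 17).
    Then x = 1043 + 1540·6 = 10283, valid modulo lcm(1540, 17) = 26180: x ≡ 10283 (mod 26180).
Verify against each original: 10283 mod 7 = 0, 10283 mod 4 = 3, 10283 mod 11 = 9, 10283 mod 5 = 3, 10283 mod 17 = 15.

x ≡ 10283 (mod 26180).


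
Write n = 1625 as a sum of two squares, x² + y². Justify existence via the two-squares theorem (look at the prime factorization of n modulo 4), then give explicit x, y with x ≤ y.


Step 1: Factor n = 1625 = 5^3 · 13.
Step 2: Check the mod-4 condition on each prime factor: 5 ≡ 1 (mod 4), exponent 3; 13 ≡ 1 (mod 4), exponent 1.
All primes ≡ 3 (mod 4) appear to even exponent (or don't appear), so by the two-squares theorem n IS expressible as a sum of two squares.
Step 3: Build a representation. Group n = k² · m with k = 5 and m = 5 · 13 = 65 (a product of primes ≡ 1 (mod 4)); a representation of m scales to one of n via (k·x)² + (k·y)² = k²(x² + y²). Each prime p ≡ 1 (mod 4) is itself a sum of two squares; find a² by testing p − a² for a perfect square:
  5: 5 − 1² = 4 = 2² ⇒ 5 = 1² + 2².
  13: 13 − 1² = 12, 13 − 2² = 9 = 3² ⇒ 13 = 2² + 3².
  Combine using the Brahmagupta–Fibonacci identity (a² + b²)(c² + d²) = (ac − bd)² + (ad + bc)² = (ac + bd)² + (ad − bc)²:
  5 · 13 = 65: from (1² + 2²)(2² + 3²), take (1·2 − 2·3, 1·3 + 2·2) = (2 − 6, 3 + 4) = (-4, 7); dropping signs (only squares matter) gives (4, 7); check 4² + 7² = 16 + 49 = 65 ✓.
  Scale by k = 5: (5·4, 5·7) = (20, 35).
Step 4: Order so x ≤ y and verify: 20² + 35² = 400 + 1225 = 1625 = n. ✓

n = 1625 = 20² + 35² (one valid representation with x ≤ y).


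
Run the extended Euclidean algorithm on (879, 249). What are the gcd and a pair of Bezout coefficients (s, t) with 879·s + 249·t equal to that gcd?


Euclidean algorithm on (879, 249) — divide until remainder is 0:
  879 = 3 · 249 + 132
  249 = 1 · 132 + 117
  132 = 1 · 117 + 15
  117 = 7 · 15 + 12
  15 = 1 · 12 + 3
  12 = 4 · 3 + 0
gcd(879, 249) = 3.
Track Bezout coefficients alongside the remainders: start with r₀ = 879 = a·1 + b·0 (s = 1, t = 0) and r₁ = 249 = a·0 + b·1 (s = 0, t = 1); each new remainder r_{k+1} = r_{k-1} − q_k·r_k inherits s_{k+1} = s_{k-1} − q_k·s_k, t_{k+1} = t_{k-1} − q_k·t_k, so r_k = a·s_k + b·t_k at every step:
  q = 3: r = 132, s = 1 − 3·0 = 1, t = 0 − 3·1 = -3  (check: 879·1 + 249·(-3) = 132)
  q = 1: r = 117, s = 0 − 1·1 = -1, t = 1 − 1·(-3) = 4  (check: 879·(-1) + 249·4 = 117)
  q = 1: r = 15, s = 1 − 1·(-1) = 2, t = -3 − 1·4 = -7  (check: 879·2 + 249·(-7) = 15)
  q = 7: r = 12, s = -1 − 7·2 = -15, t = 4 − 7·(-7) = 53  (check: 879·(-15) + 249·53 = 12)
  q = 1: r = 3, s = 2 − 1·(-15) = 17, t = -7 − 1·53 = -60  (check: 879·17 + 249·(-60) = 3)
The row with r = 3 (the gcd) gives the Bezout coefficients s = 17, t = -60.
Result: 879 · (17) + 249 · (-60) = 3.

gcd(879, 249) = 3; s = 17, t = -60 (check: 879·17 + 249·(-60) = 3).


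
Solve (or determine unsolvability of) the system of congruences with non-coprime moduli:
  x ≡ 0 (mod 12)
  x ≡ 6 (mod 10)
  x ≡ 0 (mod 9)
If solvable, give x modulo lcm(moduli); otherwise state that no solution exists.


Moduli 12, 10, 9 are not pairwise coprime, so CRT works modulo lcm(m_i) when all pairwise compatibility conditions hold.
Pairwise compatibility: gcd(m_i, m_j) must divide a_i - a_j for every pair.
Merge one congruence at a time:
  Start: x ≡ 0 (mod 12).
  Combine with x ≡ 6 (mod 10): gcd(12, 10) = 2; 6 - 0 = 6, which IS divisible by 2, so compatible.
    Write x = 0 + 12·t and substitute into x ≡ 6 (mod 10): 12·t ≡ 6 − 0 = 6 (mod 10).
    Divide the congruence (and modulus) by g = 2: 6·t ≡ 3 (mod 5).
    Reduce coefficients mod 5: 1·t ≡ 3 (mod 5).
    So t ≡ 3 (mod 5).
    Then x = 0 + 12·3 = 36, valid modulo lcm(12, 10) = 60: x ≡ 36 (mod 60).
  Combine with x ≡ 0 (mod 9): gcd(60, 9) = 3; 0 - 36 = -36, which IS divisible by 3, so compatible.
    Write x = 36 + 60·t and substitute into x ≡ 0 (mod 9): 60·t ≡ 0 − 36 = -36 (mod 9).
    Divide the congruence (and modulus) by g = 3: 20·t ≡ -12 (mod 3).
    Reduce coefficients mod 3: 2·t ≡ 0 (mod 3).
    The inverse of 2 mod 3 is 2 (since 2·2 = 4 = 1·3 + 1), so t ≡ 2·0 = 0 ≡ 0 (mod 3).
    Then x = 36 + 60·0 = 36, valid modulo lcm(60, 9) = 180: x ≡ 36 (mod 180).
Verify: 36 mod 12 = 0, 36 mod 10 = 6, 36 mod 9 = 0.

x ≡ 36 (mod 180).


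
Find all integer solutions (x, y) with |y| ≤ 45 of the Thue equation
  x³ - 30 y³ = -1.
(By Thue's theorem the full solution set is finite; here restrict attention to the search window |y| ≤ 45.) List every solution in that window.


The equation is x³ - 30y³ = -1. For fixed y, x³ = 30·y³ − 1, so a solution requires the RHS to be a perfect cube.
Strategy: iterate y from -45 to 45, compute RHS = 30·y³ − 1, and check whether it is a (positive or negative) perfect cube.
Check small values of y:
  y = 0: RHS = -1 = (-1)³ ⇒ x = -1 works.
  y = 1: RHS = 29 is not a perfect cube.
  y = -1: RHS = -31 is not a perfect cube.
  y = 2: RHS = 239 is not a perfect cube.
  y = -2: RHS = -241 is not a perfect cube.
  y = 3: RHS = 809 is not a perfect cube.
  y = -3: RHS = -811 is not a perfect cube.
Continuing the search up to |y| = 45 finds no further solutions beyond those listed.
Collected solutions: (-1, 0).

Solutions (with |y| ≤ 45): (-1, 0).


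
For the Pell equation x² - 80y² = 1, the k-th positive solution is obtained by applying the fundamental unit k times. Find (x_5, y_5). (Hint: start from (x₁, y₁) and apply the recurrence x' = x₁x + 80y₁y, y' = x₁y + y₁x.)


Step 1: Find the fundamental solution (x₁, y₁) of x² - 80y² = 1.
  Expand √80 as a continued fraction. a₀ = ⌊√80⌋ = 8; iterate m_{k+1} = d_k·a_k − m_k, d_{k+1} = (80 − m_{k+1}²)/d_k, a_{k+1} = ⌊(a₀ + m_{k+1})/d_{k+1}⌋ (starting m₀ = 0, d₀ = 1), with convergents p_k = a_k·p_{k-1} + p_{k-2}, q_k = a_k·q_{k-1} + q_{k-2} (p₋₁ = 1, q₋₁ = 0):
  k = 0: a₀ = 8; p₀/q₀ = 8/1; p₀² − 80·q₀² = 64 − 80 = -16.
  k = 1: m = 8, d = 16, a = ⌊(8 + 8)/16⌋ = 1; p/q = (1·8 + 1)/(1·1 + 0) = 9/1; p² − 80·q² = 81 − 80 = 1.
  The first convergent with p² − 80·q² = 1 gives the fundamental solution (x₁, y₁) = (9, 1).
Step 2: Apply the recurrence (x_{n+1}, y_{n+1}) = (x₁x_n + 80y₁y_n, x₁y_n + y₁x_n) repeatedly.
  From (x_1, y_1) = (9, 1): x_2 = 9·9 + 80·1·1 = 161; y_2 = 9·1 + 1·9 = 18.
  From (x_2, y_2) = (161, 18): x_3 = 9·161 + 80·1·18 = 2889; y_3 = 9·18 + 1·161 = 323.
  From (x_3, y_3) = (2889, 323): x_4 = 9·2889 + 80·1·323 = 51841; y_4 = 9·323 + 1·2889 = 5796.
  From (x_4, y_4) = (51841, 5796): x_5 = 9·51841 + 80·1·5796 = 930249; y_5 = 9·5796 + 1·51841 = 104005.
Step 3: Verify x_5² - 80·y_5² = 865363202001 - 865363202000 = 1 (should be 1). ✓

(x_1, y_1) = (9, 1); (x_5, y_5) = (930249, 104005).


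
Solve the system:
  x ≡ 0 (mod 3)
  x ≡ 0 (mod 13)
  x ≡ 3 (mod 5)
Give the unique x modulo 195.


Moduli 3, 13, 5 are pairwise coprime; by CRT there is a unique solution modulo M = 3 · 13 · 5 = 195.
Solve pairwise, accumulating the modulus:
  Start with x ≡ 0 (mod 3).
  Combine with x ≡ 0 (mod 13): since gcd(3, 13) = 1, we get a unique residue mod 39.
    Write x = 0 + 3·t and substitute into x ≡ 0 (mod 13): 3·t ≡ 0 − 0 = 0 (mod 13).
    The inverse of 3 mod 13 is 9 (since 3·9 = 27 = 2·13 + 1), so t ≡ 9·0 = 0 ≡ 0 (mod 13).
    Then x = 0 + 3·0 = 0, valid modulo lcm(3, 13) = 39: x ≡ 0 (mod 39).
  Combine with x ≡ 3 (mod 5): since gcd(39, 5) = 1, we get a unique residue mod 195.
    Write x = 0 + 39·t and substitute into x ≡ 3 (mod 5): 39·t ≡ 3 − 0 = 3 (mod 5).
    Reduce coefficients mod 5: 4·t ≡ 3 (mod 5).
    The inverse of 4 mod 5 is 4 (since 4·4 = 16 = 3·5 + 1), so t ≡ 4·3 = 12 ≡ 2 (mod 5).
    Then x = 0 + 39·2 = 78, valid modulo lcm(39, 5) = 195: x ≡ 78 (mod 195).
Verify: 78 mod 3 = 0 ✓, 78 mod 13 = 0 ✓, 78 mod 5 = 3 ✓.

x ≡ 78 (mod 195).


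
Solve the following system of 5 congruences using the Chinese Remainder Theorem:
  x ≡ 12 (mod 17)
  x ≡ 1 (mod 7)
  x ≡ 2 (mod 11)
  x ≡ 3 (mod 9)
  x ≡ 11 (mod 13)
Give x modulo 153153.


Product of moduli M = 17 · 7 · 11 · 9 · 13 = 153153.
Merge one congruence at a time:
  Start: x ≡ 12 (mod 17).
  Combine with x ≡ 1 (mod 7); new modulus lcm = 119.
    Write x = 12 + 17·t and substitute into x ≡ 1 (mod 7): 17·t ≡ 1 − 12 = -11 (mod 7).
    Reduce coefficients mod 7: 3·t ≡ 3 (mod 7).
    The inverse of 3 mod 7 is 5 (since 3·5 = 15 = 2·7 + 1), so t ≡ 5·3 = 15 ≡ 1 (mod 7).
    Then x = 12 + 17·1 = 29, valid modulo lcm(17, 7) = 119: x ≡ 29 (mod 119).
  Combine with x ≡ 2 (mod 11); new modulus lcm = 1309.
    Write x = 29 + 119·t and substitute into x ≡ 2 (mod 11): 119·t ≡ 2 − 29 = -27 (mod 11).
    Reduce coefficients mod 11: 9·t ≡ 6 (mod 11).
    The inverse of 9 mod 11 is 5 (since 9·5 = 45 = 4·11 + 1), so t ≡ 5·6 = 30 ≡ 8 (mod 11).
    Then x = 29 + 119·8 = 981, valid modulo lcm(119, 11) = 1309: x ≡ 981 (mod 1309).
  Combine with x ≡ 3 (mod 9); new modulus lcm = 11781.
    Write x = 981 + 1309·t and substitute into x ≡ 3 (mod 9): 1309·t ≡ 3 − 981 = -978 (mod 9).
    Reduce coefficients mod 9: 4·t ≡ 3 (mod 9).
    The inverse of 4 mod 9 is 7 (since 4·7 = 28 = 3·9 + 1), so t ≡ 7·3 = 21 ≡ 3 (mod 9).
    Then x = 981 + 1309·3 = 4908, valid modulo lcm(1309, 9) = 11781: x ≡ 4908 (mod 11781).
  Combine with x ≡ 11 (mod 13); new modulus lcm = 153153.
    Write x = 4908 + 11781·t and substitute into x ≡ 11 (mod 13): 11781·t ≡ 11 − 4908 = -4897 (mod 13).
    Reduce coefficients mod 13: 3·t ≡ 4 (mod 13).
    The inverse of 3 mod 13 is 9 (since 3·9 = 27 = 2·13 + 1), so t ≡ 9·4 = 36 ≡ 10 (mod 13).
    Then x = 4908 + 11781·10 = 122718, valid modulo lcm(11781, 13) = 153153: x ≡ 122718 (mod 153153).
Verify against each original: 122718 mod 17 = 12, 122718 mod 7 = 1, 122718 mod 11 = 2, 122718 mod 9 = 3, 122718 mod 13 = 11.

x ≡ 122718 (mod 153153).
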